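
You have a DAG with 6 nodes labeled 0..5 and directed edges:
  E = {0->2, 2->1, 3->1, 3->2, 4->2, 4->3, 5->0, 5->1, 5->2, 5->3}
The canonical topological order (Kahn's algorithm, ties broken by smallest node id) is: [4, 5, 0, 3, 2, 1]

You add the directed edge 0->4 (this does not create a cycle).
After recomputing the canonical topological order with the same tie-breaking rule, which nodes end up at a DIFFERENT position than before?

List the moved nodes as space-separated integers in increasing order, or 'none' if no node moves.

Old toposort: [4, 5, 0, 3, 2, 1]
Added edge 0->4
Recompute Kahn (smallest-id tiebreak):
  initial in-degrees: [1, 3, 4, 2, 1, 0]
  ready (indeg=0): [5]
  pop 5: indeg[0]->0; indeg[1]->2; indeg[2]->3; indeg[3]->1 | ready=[0] | order so far=[5]
  pop 0: indeg[2]->2; indeg[4]->0 | ready=[4] | order so far=[5, 0]
  pop 4: indeg[2]->1; indeg[3]->0 | ready=[3] | order so far=[5, 0, 4]
  pop 3: indeg[1]->1; indeg[2]->0 | ready=[2] | order so far=[5, 0, 4, 3]
  pop 2: indeg[1]->0 | ready=[1] | order so far=[5, 0, 4, 3, 2]
  pop 1: no out-edges | ready=[] | order so far=[5, 0, 4, 3, 2, 1]
New canonical toposort: [5, 0, 4, 3, 2, 1]
Compare positions:
  Node 0: index 2 -> 1 (moved)
  Node 1: index 5 -> 5 (same)
  Node 2: index 4 -> 4 (same)
  Node 3: index 3 -> 3 (same)
  Node 4: index 0 -> 2 (moved)
  Node 5: index 1 -> 0 (moved)
Nodes that changed position: 0 4 5

Answer: 0 4 5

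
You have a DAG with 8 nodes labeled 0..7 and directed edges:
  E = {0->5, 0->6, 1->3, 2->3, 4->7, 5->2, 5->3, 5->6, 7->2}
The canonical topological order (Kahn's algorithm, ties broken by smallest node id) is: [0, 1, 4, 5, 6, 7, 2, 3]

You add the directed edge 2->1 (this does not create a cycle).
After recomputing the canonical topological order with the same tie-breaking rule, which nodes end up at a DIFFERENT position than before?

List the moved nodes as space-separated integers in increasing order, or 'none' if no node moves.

Answer: 1 2 4 5 6 7

Derivation:
Old toposort: [0, 1, 4, 5, 6, 7, 2, 3]
Added edge 2->1
Recompute Kahn (smallest-id tiebreak):
  initial in-degrees: [0, 1, 2, 3, 0, 1, 2, 1]
  ready (indeg=0): [0, 4]
  pop 0: indeg[5]->0; indeg[6]->1 | ready=[4, 5] | order so far=[0]
  pop 4: indeg[7]->0 | ready=[5, 7] | order so far=[0, 4]
  pop 5: indeg[2]->1; indeg[3]->2; indeg[6]->0 | ready=[6, 7] | order so far=[0, 4, 5]
  pop 6: no out-edges | ready=[7] | order so far=[0, 4, 5, 6]
  pop 7: indeg[2]->0 | ready=[2] | order so far=[0, 4, 5, 6, 7]
  pop 2: indeg[1]->0; indeg[3]->1 | ready=[1] | order so far=[0, 4, 5, 6, 7, 2]
  pop 1: indeg[3]->0 | ready=[3] | order so far=[0, 4, 5, 6, 7, 2, 1]
  pop 3: no out-edges | ready=[] | order so far=[0, 4, 5, 6, 7, 2, 1, 3]
New canonical toposort: [0, 4, 5, 6, 7, 2, 1, 3]
Compare positions:
  Node 0: index 0 -> 0 (same)
  Node 1: index 1 -> 6 (moved)
  Node 2: index 6 -> 5 (moved)
  Node 3: index 7 -> 7 (same)
  Node 4: index 2 -> 1 (moved)
  Node 5: index 3 -> 2 (moved)
  Node 6: index 4 -> 3 (moved)
  Node 7: index 5 -> 4 (moved)
Nodes that changed position: 1 2 4 5 6 7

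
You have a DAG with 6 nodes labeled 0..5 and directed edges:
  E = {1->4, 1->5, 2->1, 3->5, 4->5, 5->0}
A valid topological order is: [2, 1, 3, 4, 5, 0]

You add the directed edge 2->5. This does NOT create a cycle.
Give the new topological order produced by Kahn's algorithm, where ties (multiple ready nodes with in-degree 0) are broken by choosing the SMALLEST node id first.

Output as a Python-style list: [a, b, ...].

Answer: [2, 1, 3, 4, 5, 0]

Derivation:
Old toposort: [2, 1, 3, 4, 5, 0]
Added edge: 2->5
Position of 2 (0) < position of 5 (4). Old order still valid.
Run Kahn's algorithm (break ties by smallest node id):
  initial in-degrees: [1, 1, 0, 0, 1, 4]
  ready (indeg=0): [2, 3]
  pop 2: indeg[1]->0; indeg[5]->3 | ready=[1, 3] | order so far=[2]
  pop 1: indeg[4]->0; indeg[5]->2 | ready=[3, 4] | order so far=[2, 1]
  pop 3: indeg[5]->1 | ready=[4] | order so far=[2, 1, 3]
  pop 4: indeg[5]->0 | ready=[5] | order so far=[2, 1, 3, 4]
  pop 5: indeg[0]->0 | ready=[0] | order so far=[2, 1, 3, 4, 5]
  pop 0: no out-edges | ready=[] | order so far=[2, 1, 3, 4, 5, 0]
  Result: [2, 1, 3, 4, 5, 0]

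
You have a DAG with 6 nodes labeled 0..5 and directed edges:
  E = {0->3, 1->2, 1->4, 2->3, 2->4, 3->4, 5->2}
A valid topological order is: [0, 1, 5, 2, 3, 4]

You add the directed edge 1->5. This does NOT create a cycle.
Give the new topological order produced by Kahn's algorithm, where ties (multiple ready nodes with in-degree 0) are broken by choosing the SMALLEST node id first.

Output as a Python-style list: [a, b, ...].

Old toposort: [0, 1, 5, 2, 3, 4]
Added edge: 1->5
Position of 1 (1) < position of 5 (2). Old order still valid.
Run Kahn's algorithm (break ties by smallest node id):
  initial in-degrees: [0, 0, 2, 2, 3, 1]
  ready (indeg=0): [0, 1]
  pop 0: indeg[3]->1 | ready=[1] | order so far=[0]
  pop 1: indeg[2]->1; indeg[4]->2; indeg[5]->0 | ready=[5] | order so far=[0, 1]
  pop 5: indeg[2]->0 | ready=[2] | order so far=[0, 1, 5]
  pop 2: indeg[3]->0; indeg[4]->1 | ready=[3] | order so far=[0, 1, 5, 2]
  pop 3: indeg[4]->0 | ready=[4] | order so far=[0, 1, 5, 2, 3]
  pop 4: no out-edges | ready=[] | order so far=[0, 1, 5, 2, 3, 4]
  Result: [0, 1, 5, 2, 3, 4]

Answer: [0, 1, 5, 2, 3, 4]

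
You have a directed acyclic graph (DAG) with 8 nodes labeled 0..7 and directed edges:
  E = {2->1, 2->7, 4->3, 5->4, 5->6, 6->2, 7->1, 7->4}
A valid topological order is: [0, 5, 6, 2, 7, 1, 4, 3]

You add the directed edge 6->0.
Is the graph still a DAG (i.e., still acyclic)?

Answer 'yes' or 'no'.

Answer: yes

Derivation:
Given toposort: [0, 5, 6, 2, 7, 1, 4, 3]
Position of 6: index 2; position of 0: index 0
New edge 6->0: backward (u after v in old order)
Backward edge: old toposort is now invalid. Check if this creates a cycle.
Does 0 already reach 6? Reachable from 0: [0]. NO -> still a DAG (reorder needed).
Still a DAG? yes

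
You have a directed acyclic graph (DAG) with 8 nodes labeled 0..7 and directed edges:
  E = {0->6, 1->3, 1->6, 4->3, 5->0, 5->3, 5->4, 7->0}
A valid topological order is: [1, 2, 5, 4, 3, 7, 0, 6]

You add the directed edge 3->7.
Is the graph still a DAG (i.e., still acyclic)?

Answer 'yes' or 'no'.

Given toposort: [1, 2, 5, 4, 3, 7, 0, 6]
Position of 3: index 4; position of 7: index 5
New edge 3->7: forward
Forward edge: respects the existing order. Still a DAG, same toposort still valid.
Still a DAG? yes

Answer: yes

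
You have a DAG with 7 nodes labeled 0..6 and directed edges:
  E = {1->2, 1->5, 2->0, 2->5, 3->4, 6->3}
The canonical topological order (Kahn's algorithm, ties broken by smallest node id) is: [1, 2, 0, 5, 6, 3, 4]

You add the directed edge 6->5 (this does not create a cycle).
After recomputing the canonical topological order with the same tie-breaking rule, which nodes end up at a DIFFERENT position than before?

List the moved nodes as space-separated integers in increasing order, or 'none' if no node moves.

Answer: 3 4 5 6

Derivation:
Old toposort: [1, 2, 0, 5, 6, 3, 4]
Added edge 6->5
Recompute Kahn (smallest-id tiebreak):
  initial in-degrees: [1, 0, 1, 1, 1, 3, 0]
  ready (indeg=0): [1, 6]
  pop 1: indeg[2]->0; indeg[5]->2 | ready=[2, 6] | order so far=[1]
  pop 2: indeg[0]->0; indeg[5]->1 | ready=[0, 6] | order so far=[1, 2]
  pop 0: no out-edges | ready=[6] | order so far=[1, 2, 0]
  pop 6: indeg[3]->0; indeg[5]->0 | ready=[3, 5] | order so far=[1, 2, 0, 6]
  pop 3: indeg[4]->0 | ready=[4, 5] | order so far=[1, 2, 0, 6, 3]
  pop 4: no out-edges | ready=[5] | order so far=[1, 2, 0, 6, 3, 4]
  pop 5: no out-edges | ready=[] | order so far=[1, 2, 0, 6, 3, 4, 5]
New canonical toposort: [1, 2, 0, 6, 3, 4, 5]
Compare positions:
  Node 0: index 2 -> 2 (same)
  Node 1: index 0 -> 0 (same)
  Node 2: index 1 -> 1 (same)
  Node 3: index 5 -> 4 (moved)
  Node 4: index 6 -> 5 (moved)
  Node 5: index 3 -> 6 (moved)
  Node 6: index 4 -> 3 (moved)
Nodes that changed position: 3 4 5 6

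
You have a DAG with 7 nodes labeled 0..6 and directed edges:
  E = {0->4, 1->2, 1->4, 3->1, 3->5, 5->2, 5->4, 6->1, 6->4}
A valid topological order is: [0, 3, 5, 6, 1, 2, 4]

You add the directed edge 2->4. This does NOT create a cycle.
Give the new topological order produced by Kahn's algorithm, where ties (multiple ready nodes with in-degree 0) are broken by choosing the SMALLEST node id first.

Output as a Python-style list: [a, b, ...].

Answer: [0, 3, 5, 6, 1, 2, 4]

Derivation:
Old toposort: [0, 3, 5, 6, 1, 2, 4]
Added edge: 2->4
Position of 2 (5) < position of 4 (6). Old order still valid.
Run Kahn's algorithm (break ties by smallest node id):
  initial in-degrees: [0, 2, 2, 0, 5, 1, 0]
  ready (indeg=0): [0, 3, 6]
  pop 0: indeg[4]->4 | ready=[3, 6] | order so far=[0]
  pop 3: indeg[1]->1; indeg[5]->0 | ready=[5, 6] | order so far=[0, 3]
  pop 5: indeg[2]->1; indeg[4]->3 | ready=[6] | order so far=[0, 3, 5]
  pop 6: indeg[1]->0; indeg[4]->2 | ready=[1] | order so far=[0, 3, 5, 6]
  pop 1: indeg[2]->0; indeg[4]->1 | ready=[2] | order so far=[0, 3, 5, 6, 1]
  pop 2: indeg[4]->0 | ready=[4] | order so far=[0, 3, 5, 6, 1, 2]
  pop 4: no out-edges | ready=[] | order so far=[0, 3, 5, 6, 1, 2, 4]
  Result: [0, 3, 5, 6, 1, 2, 4]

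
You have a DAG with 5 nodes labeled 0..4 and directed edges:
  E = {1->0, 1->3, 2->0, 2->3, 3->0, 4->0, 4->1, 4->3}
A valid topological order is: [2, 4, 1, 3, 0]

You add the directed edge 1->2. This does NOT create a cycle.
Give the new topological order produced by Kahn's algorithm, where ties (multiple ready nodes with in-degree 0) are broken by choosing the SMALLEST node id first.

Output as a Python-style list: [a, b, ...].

Old toposort: [2, 4, 1, 3, 0]
Added edge: 1->2
Position of 1 (2) > position of 2 (0). Must reorder: 1 must now come before 2.
Run Kahn's algorithm (break ties by smallest node id):
  initial in-degrees: [4, 1, 1, 3, 0]
  ready (indeg=0): [4]
  pop 4: indeg[0]->3; indeg[1]->0; indeg[3]->2 | ready=[1] | order so far=[4]
  pop 1: indeg[0]->2; indeg[2]->0; indeg[3]->1 | ready=[2] | order so far=[4, 1]
  pop 2: indeg[0]->1; indeg[3]->0 | ready=[3] | order so far=[4, 1, 2]
  pop 3: indeg[0]->0 | ready=[0] | order so far=[4, 1, 2, 3]
  pop 0: no out-edges | ready=[] | order so far=[4, 1, 2, 3, 0]
  Result: [4, 1, 2, 3, 0]

Answer: [4, 1, 2, 3, 0]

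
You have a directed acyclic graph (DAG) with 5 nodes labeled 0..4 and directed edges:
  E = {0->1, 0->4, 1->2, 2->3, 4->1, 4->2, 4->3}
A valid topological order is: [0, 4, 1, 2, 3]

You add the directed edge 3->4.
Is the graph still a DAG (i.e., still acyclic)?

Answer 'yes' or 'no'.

Answer: no

Derivation:
Given toposort: [0, 4, 1, 2, 3]
Position of 3: index 4; position of 4: index 1
New edge 3->4: backward (u after v in old order)
Backward edge: old toposort is now invalid. Check if this creates a cycle.
Does 4 already reach 3? Reachable from 4: [1, 2, 3, 4]. YES -> cycle!
Still a DAG? no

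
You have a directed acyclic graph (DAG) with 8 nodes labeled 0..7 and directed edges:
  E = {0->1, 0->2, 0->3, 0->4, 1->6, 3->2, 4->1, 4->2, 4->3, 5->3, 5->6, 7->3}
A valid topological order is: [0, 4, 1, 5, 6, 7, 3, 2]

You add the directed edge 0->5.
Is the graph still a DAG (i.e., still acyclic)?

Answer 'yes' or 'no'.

Answer: yes

Derivation:
Given toposort: [0, 4, 1, 5, 6, 7, 3, 2]
Position of 0: index 0; position of 5: index 3
New edge 0->5: forward
Forward edge: respects the existing order. Still a DAG, same toposort still valid.
Still a DAG? yes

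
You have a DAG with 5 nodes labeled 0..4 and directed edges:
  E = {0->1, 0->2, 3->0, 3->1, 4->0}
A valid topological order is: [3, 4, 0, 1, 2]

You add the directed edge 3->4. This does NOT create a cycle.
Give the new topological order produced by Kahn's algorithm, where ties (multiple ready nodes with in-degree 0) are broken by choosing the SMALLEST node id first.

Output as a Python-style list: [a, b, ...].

Answer: [3, 4, 0, 1, 2]

Derivation:
Old toposort: [3, 4, 0, 1, 2]
Added edge: 3->4
Position of 3 (0) < position of 4 (1). Old order still valid.
Run Kahn's algorithm (break ties by smallest node id):
  initial in-degrees: [2, 2, 1, 0, 1]
  ready (indeg=0): [3]
  pop 3: indeg[0]->1; indeg[1]->1; indeg[4]->0 | ready=[4] | order so far=[3]
  pop 4: indeg[0]->0 | ready=[0] | order so far=[3, 4]
  pop 0: indeg[1]->0; indeg[2]->0 | ready=[1, 2] | order so far=[3, 4, 0]
  pop 1: no out-edges | ready=[2] | order so far=[3, 4, 0, 1]
  pop 2: no out-edges | ready=[] | order so far=[3, 4, 0, 1, 2]
  Result: [3, 4, 0, 1, 2]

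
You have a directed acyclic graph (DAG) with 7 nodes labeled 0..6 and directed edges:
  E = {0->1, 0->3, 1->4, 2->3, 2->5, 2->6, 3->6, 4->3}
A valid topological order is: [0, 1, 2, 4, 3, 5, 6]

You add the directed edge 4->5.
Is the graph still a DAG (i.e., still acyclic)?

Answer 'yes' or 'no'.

Answer: yes

Derivation:
Given toposort: [0, 1, 2, 4, 3, 5, 6]
Position of 4: index 3; position of 5: index 5
New edge 4->5: forward
Forward edge: respects the existing order. Still a DAG, same toposort still valid.
Still a DAG? yes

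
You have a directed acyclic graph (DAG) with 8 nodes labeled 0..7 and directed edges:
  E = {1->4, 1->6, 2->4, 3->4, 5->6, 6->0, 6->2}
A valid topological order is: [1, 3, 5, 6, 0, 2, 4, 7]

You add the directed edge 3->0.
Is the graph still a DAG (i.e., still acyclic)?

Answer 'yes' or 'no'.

Given toposort: [1, 3, 5, 6, 0, 2, 4, 7]
Position of 3: index 1; position of 0: index 4
New edge 3->0: forward
Forward edge: respects the existing order. Still a DAG, same toposort still valid.
Still a DAG? yes

Answer: yes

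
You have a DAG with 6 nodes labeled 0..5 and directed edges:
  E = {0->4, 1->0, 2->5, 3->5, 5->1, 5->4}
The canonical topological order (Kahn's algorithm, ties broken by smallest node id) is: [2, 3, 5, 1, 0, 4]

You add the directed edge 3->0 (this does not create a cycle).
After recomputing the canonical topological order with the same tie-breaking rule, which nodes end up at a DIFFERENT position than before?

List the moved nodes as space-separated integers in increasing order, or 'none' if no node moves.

Answer: none

Derivation:
Old toposort: [2, 3, 5, 1, 0, 4]
Added edge 3->0
Recompute Kahn (smallest-id tiebreak):
  initial in-degrees: [2, 1, 0, 0, 2, 2]
  ready (indeg=0): [2, 3]
  pop 2: indeg[5]->1 | ready=[3] | order so far=[2]
  pop 3: indeg[0]->1; indeg[5]->0 | ready=[5] | order so far=[2, 3]
  pop 5: indeg[1]->0; indeg[4]->1 | ready=[1] | order so far=[2, 3, 5]
  pop 1: indeg[0]->0 | ready=[0] | order so far=[2, 3, 5, 1]
  pop 0: indeg[4]->0 | ready=[4] | order so far=[2, 3, 5, 1, 0]
  pop 4: no out-edges | ready=[] | order so far=[2, 3, 5, 1, 0, 4]
New canonical toposort: [2, 3, 5, 1, 0, 4]
Compare positions:
  Node 0: index 4 -> 4 (same)
  Node 1: index 3 -> 3 (same)
  Node 2: index 0 -> 0 (same)
  Node 3: index 1 -> 1 (same)
  Node 4: index 5 -> 5 (same)
  Node 5: index 2 -> 2 (same)
Nodes that changed position: none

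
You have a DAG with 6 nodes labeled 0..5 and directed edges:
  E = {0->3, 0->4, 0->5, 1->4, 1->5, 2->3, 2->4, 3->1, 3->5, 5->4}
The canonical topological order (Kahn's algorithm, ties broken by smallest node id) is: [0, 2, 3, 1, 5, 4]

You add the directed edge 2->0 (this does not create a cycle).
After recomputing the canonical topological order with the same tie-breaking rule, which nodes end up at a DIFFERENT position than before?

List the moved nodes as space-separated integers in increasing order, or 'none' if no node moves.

Old toposort: [0, 2, 3, 1, 5, 4]
Added edge 2->0
Recompute Kahn (smallest-id tiebreak):
  initial in-degrees: [1, 1, 0, 2, 4, 3]
  ready (indeg=0): [2]
  pop 2: indeg[0]->0; indeg[3]->1; indeg[4]->3 | ready=[0] | order so far=[2]
  pop 0: indeg[3]->0; indeg[4]->2; indeg[5]->2 | ready=[3] | order so far=[2, 0]
  pop 3: indeg[1]->0; indeg[5]->1 | ready=[1] | order so far=[2, 0, 3]
  pop 1: indeg[4]->1; indeg[5]->0 | ready=[5] | order so far=[2, 0, 3, 1]
  pop 5: indeg[4]->0 | ready=[4] | order so far=[2, 0, 3, 1, 5]
  pop 4: no out-edges | ready=[] | order so far=[2, 0, 3, 1, 5, 4]
New canonical toposort: [2, 0, 3, 1, 5, 4]
Compare positions:
  Node 0: index 0 -> 1 (moved)
  Node 1: index 3 -> 3 (same)
  Node 2: index 1 -> 0 (moved)
  Node 3: index 2 -> 2 (same)
  Node 4: index 5 -> 5 (same)
  Node 5: index 4 -> 4 (same)
Nodes that changed position: 0 2

Answer: 0 2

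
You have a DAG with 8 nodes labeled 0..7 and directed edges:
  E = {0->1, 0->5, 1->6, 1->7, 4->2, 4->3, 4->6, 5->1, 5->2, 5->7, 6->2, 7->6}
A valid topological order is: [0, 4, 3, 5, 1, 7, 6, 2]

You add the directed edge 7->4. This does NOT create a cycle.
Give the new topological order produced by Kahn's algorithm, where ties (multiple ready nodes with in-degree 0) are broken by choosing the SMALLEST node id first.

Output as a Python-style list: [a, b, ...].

Old toposort: [0, 4, 3, 5, 1, 7, 6, 2]
Added edge: 7->4
Position of 7 (5) > position of 4 (1). Must reorder: 7 must now come before 4.
Run Kahn's algorithm (break ties by smallest node id):
  initial in-degrees: [0, 2, 3, 1, 1, 1, 3, 2]
  ready (indeg=0): [0]
  pop 0: indeg[1]->1; indeg[5]->0 | ready=[5] | order so far=[0]
  pop 5: indeg[1]->0; indeg[2]->2; indeg[7]->1 | ready=[1] | order so far=[0, 5]
  pop 1: indeg[6]->2; indeg[7]->0 | ready=[7] | order so far=[0, 5, 1]
  pop 7: indeg[4]->0; indeg[6]->1 | ready=[4] | order so far=[0, 5, 1, 7]
  pop 4: indeg[2]->1; indeg[3]->0; indeg[6]->0 | ready=[3, 6] | order so far=[0, 5, 1, 7, 4]
  pop 3: no out-edges | ready=[6] | order so far=[0, 5, 1, 7, 4, 3]
  pop 6: indeg[2]->0 | ready=[2] | order so far=[0, 5, 1, 7, 4, 3, 6]
  pop 2: no out-edges | ready=[] | order so far=[0, 5, 1, 7, 4, 3, 6, 2]
  Result: [0, 5, 1, 7, 4, 3, 6, 2]

Answer: [0, 5, 1, 7, 4, 3, 6, 2]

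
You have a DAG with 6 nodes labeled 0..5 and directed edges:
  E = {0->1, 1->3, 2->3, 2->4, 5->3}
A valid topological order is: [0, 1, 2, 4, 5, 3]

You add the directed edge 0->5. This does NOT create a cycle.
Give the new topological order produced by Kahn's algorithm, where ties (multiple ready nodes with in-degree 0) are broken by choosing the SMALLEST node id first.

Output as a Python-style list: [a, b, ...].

Answer: [0, 1, 2, 4, 5, 3]

Derivation:
Old toposort: [0, 1, 2, 4, 5, 3]
Added edge: 0->5
Position of 0 (0) < position of 5 (4). Old order still valid.
Run Kahn's algorithm (break ties by smallest node id):
  initial in-degrees: [0, 1, 0, 3, 1, 1]
  ready (indeg=0): [0, 2]
  pop 0: indeg[1]->0; indeg[5]->0 | ready=[1, 2, 5] | order so far=[0]
  pop 1: indeg[3]->2 | ready=[2, 5] | order so far=[0, 1]
  pop 2: indeg[3]->1; indeg[4]->0 | ready=[4, 5] | order so far=[0, 1, 2]
  pop 4: no out-edges | ready=[5] | order so far=[0, 1, 2, 4]
  pop 5: indeg[3]->0 | ready=[3] | order so far=[0, 1, 2, 4, 5]
  pop 3: no out-edges | ready=[] | order so far=[0, 1, 2, 4, 5, 3]
  Result: [0, 1, 2, 4, 5, 3]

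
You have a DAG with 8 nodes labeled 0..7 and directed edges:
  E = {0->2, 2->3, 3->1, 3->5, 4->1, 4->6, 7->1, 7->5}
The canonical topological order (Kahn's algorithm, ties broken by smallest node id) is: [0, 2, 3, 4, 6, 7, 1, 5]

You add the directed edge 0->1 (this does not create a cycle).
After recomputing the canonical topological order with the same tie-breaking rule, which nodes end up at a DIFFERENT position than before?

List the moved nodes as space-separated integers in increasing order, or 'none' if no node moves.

Answer: none

Derivation:
Old toposort: [0, 2, 3, 4, 6, 7, 1, 5]
Added edge 0->1
Recompute Kahn (smallest-id tiebreak):
  initial in-degrees: [0, 4, 1, 1, 0, 2, 1, 0]
  ready (indeg=0): [0, 4, 7]
  pop 0: indeg[1]->3; indeg[2]->0 | ready=[2, 4, 7] | order so far=[0]
  pop 2: indeg[3]->0 | ready=[3, 4, 7] | order so far=[0, 2]
  pop 3: indeg[1]->2; indeg[5]->1 | ready=[4, 7] | order so far=[0, 2, 3]
  pop 4: indeg[1]->1; indeg[6]->0 | ready=[6, 7] | order so far=[0, 2, 3, 4]
  pop 6: no out-edges | ready=[7] | order so far=[0, 2, 3, 4, 6]
  pop 7: indeg[1]->0; indeg[5]->0 | ready=[1, 5] | order so far=[0, 2, 3, 4, 6, 7]
  pop 1: no out-edges | ready=[5] | order so far=[0, 2, 3, 4, 6, 7, 1]
  pop 5: no out-edges | ready=[] | order so far=[0, 2, 3, 4, 6, 7, 1, 5]
New canonical toposort: [0, 2, 3, 4, 6, 7, 1, 5]
Compare positions:
  Node 0: index 0 -> 0 (same)
  Node 1: index 6 -> 6 (same)
  Node 2: index 1 -> 1 (same)
  Node 3: index 2 -> 2 (same)
  Node 4: index 3 -> 3 (same)
  Node 5: index 7 -> 7 (same)
  Node 6: index 4 -> 4 (same)
  Node 7: index 5 -> 5 (same)
Nodes that changed position: none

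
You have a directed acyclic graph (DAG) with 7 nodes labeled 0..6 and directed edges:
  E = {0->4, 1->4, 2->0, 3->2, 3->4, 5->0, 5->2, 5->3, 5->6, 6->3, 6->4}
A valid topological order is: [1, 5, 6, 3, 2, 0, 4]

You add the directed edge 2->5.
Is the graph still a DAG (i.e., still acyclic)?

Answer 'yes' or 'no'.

Given toposort: [1, 5, 6, 3, 2, 0, 4]
Position of 2: index 4; position of 5: index 1
New edge 2->5: backward (u after v in old order)
Backward edge: old toposort is now invalid. Check if this creates a cycle.
Does 5 already reach 2? Reachable from 5: [0, 2, 3, 4, 5, 6]. YES -> cycle!
Still a DAG? no

Answer: no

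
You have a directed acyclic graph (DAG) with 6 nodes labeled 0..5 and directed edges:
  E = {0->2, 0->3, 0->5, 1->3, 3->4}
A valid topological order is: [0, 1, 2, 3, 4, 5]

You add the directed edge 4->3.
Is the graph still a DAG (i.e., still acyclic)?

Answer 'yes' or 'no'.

Given toposort: [0, 1, 2, 3, 4, 5]
Position of 4: index 4; position of 3: index 3
New edge 4->3: backward (u after v in old order)
Backward edge: old toposort is now invalid. Check if this creates a cycle.
Does 3 already reach 4? Reachable from 3: [3, 4]. YES -> cycle!
Still a DAG? no

Answer: no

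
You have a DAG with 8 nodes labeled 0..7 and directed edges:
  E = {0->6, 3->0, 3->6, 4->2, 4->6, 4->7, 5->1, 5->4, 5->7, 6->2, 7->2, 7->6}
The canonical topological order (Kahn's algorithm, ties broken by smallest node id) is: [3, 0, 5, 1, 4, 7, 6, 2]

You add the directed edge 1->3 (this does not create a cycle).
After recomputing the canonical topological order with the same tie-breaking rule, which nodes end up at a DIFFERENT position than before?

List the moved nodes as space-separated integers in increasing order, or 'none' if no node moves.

Answer: 0 1 3 5

Derivation:
Old toposort: [3, 0, 5, 1, 4, 7, 6, 2]
Added edge 1->3
Recompute Kahn (smallest-id tiebreak):
  initial in-degrees: [1, 1, 3, 1, 1, 0, 4, 2]
  ready (indeg=0): [5]
  pop 5: indeg[1]->0; indeg[4]->0; indeg[7]->1 | ready=[1, 4] | order so far=[5]
  pop 1: indeg[3]->0 | ready=[3, 4] | order so far=[5, 1]
  pop 3: indeg[0]->0; indeg[6]->3 | ready=[0, 4] | order so far=[5, 1, 3]
  pop 0: indeg[6]->2 | ready=[4] | order so far=[5, 1, 3, 0]
  pop 4: indeg[2]->2; indeg[6]->1; indeg[7]->0 | ready=[7] | order so far=[5, 1, 3, 0, 4]
  pop 7: indeg[2]->1; indeg[6]->0 | ready=[6] | order so far=[5, 1, 3, 0, 4, 7]
  pop 6: indeg[2]->0 | ready=[2] | order so far=[5, 1, 3, 0, 4, 7, 6]
  pop 2: no out-edges | ready=[] | order so far=[5, 1, 3, 0, 4, 7, 6, 2]
New canonical toposort: [5, 1, 3, 0, 4, 7, 6, 2]
Compare positions:
  Node 0: index 1 -> 3 (moved)
  Node 1: index 3 -> 1 (moved)
  Node 2: index 7 -> 7 (same)
  Node 3: index 0 -> 2 (moved)
  Node 4: index 4 -> 4 (same)
  Node 5: index 2 -> 0 (moved)
  Node 6: index 6 -> 6 (same)
  Node 7: index 5 -> 5 (same)
Nodes that changed position: 0 1 3 5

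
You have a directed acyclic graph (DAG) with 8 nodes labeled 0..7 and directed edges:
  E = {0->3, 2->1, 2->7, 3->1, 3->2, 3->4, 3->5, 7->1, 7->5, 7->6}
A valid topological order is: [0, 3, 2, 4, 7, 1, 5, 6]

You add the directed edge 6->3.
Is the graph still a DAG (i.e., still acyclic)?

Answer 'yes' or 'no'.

Answer: no

Derivation:
Given toposort: [0, 3, 2, 4, 7, 1, 5, 6]
Position of 6: index 7; position of 3: index 1
New edge 6->3: backward (u after v in old order)
Backward edge: old toposort is now invalid. Check if this creates a cycle.
Does 3 already reach 6? Reachable from 3: [1, 2, 3, 4, 5, 6, 7]. YES -> cycle!
Still a DAG? no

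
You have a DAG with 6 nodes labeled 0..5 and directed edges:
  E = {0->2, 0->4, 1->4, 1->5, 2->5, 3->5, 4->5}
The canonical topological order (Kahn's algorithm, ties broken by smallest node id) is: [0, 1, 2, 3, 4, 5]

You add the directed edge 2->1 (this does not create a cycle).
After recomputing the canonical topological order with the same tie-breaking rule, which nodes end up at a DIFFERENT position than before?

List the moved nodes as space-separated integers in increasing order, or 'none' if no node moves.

Old toposort: [0, 1, 2, 3, 4, 5]
Added edge 2->1
Recompute Kahn (smallest-id tiebreak):
  initial in-degrees: [0, 1, 1, 0, 2, 4]
  ready (indeg=0): [0, 3]
  pop 0: indeg[2]->0; indeg[4]->1 | ready=[2, 3] | order so far=[0]
  pop 2: indeg[1]->0; indeg[5]->3 | ready=[1, 3] | order so far=[0, 2]
  pop 1: indeg[4]->0; indeg[5]->2 | ready=[3, 4] | order so far=[0, 2, 1]
  pop 3: indeg[5]->1 | ready=[4] | order so far=[0, 2, 1, 3]
  pop 4: indeg[5]->0 | ready=[5] | order so far=[0, 2, 1, 3, 4]
  pop 5: no out-edges | ready=[] | order so far=[0, 2, 1, 3, 4, 5]
New canonical toposort: [0, 2, 1, 3, 4, 5]
Compare positions:
  Node 0: index 0 -> 0 (same)
  Node 1: index 1 -> 2 (moved)
  Node 2: index 2 -> 1 (moved)
  Node 3: index 3 -> 3 (same)
  Node 4: index 4 -> 4 (same)
  Node 5: index 5 -> 5 (same)
Nodes that changed position: 1 2

Answer: 1 2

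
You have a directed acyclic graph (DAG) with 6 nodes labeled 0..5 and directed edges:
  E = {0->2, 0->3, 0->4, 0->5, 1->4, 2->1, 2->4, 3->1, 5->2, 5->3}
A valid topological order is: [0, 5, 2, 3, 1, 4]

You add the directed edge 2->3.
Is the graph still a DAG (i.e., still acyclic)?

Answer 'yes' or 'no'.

Answer: yes

Derivation:
Given toposort: [0, 5, 2, 3, 1, 4]
Position of 2: index 2; position of 3: index 3
New edge 2->3: forward
Forward edge: respects the existing order. Still a DAG, same toposort still valid.
Still a DAG? yes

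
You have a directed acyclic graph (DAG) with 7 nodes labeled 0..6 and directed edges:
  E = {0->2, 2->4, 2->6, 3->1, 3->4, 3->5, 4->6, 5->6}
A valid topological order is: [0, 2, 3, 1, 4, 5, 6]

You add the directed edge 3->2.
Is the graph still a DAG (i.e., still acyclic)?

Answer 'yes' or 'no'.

Answer: yes

Derivation:
Given toposort: [0, 2, 3, 1, 4, 5, 6]
Position of 3: index 2; position of 2: index 1
New edge 3->2: backward (u after v in old order)
Backward edge: old toposort is now invalid. Check if this creates a cycle.
Does 2 already reach 3? Reachable from 2: [2, 4, 6]. NO -> still a DAG (reorder needed).
Still a DAG? yes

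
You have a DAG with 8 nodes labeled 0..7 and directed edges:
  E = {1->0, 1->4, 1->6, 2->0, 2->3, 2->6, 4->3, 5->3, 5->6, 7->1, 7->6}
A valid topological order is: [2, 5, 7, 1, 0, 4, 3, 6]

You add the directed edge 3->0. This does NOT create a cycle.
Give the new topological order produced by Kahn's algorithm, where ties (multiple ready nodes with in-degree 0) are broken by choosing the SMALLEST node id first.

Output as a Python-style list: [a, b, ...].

Old toposort: [2, 5, 7, 1, 0, 4, 3, 6]
Added edge: 3->0
Position of 3 (6) > position of 0 (4). Must reorder: 3 must now come before 0.
Run Kahn's algorithm (break ties by smallest node id):
  initial in-degrees: [3, 1, 0, 3, 1, 0, 4, 0]
  ready (indeg=0): [2, 5, 7]
  pop 2: indeg[0]->2; indeg[3]->2; indeg[6]->3 | ready=[5, 7] | order so far=[2]
  pop 5: indeg[3]->1; indeg[6]->2 | ready=[7] | order so far=[2, 5]
  pop 7: indeg[1]->0; indeg[6]->1 | ready=[1] | order so far=[2, 5, 7]
  pop 1: indeg[0]->1; indeg[4]->0; indeg[6]->0 | ready=[4, 6] | order so far=[2, 5, 7, 1]
  pop 4: indeg[3]->0 | ready=[3, 6] | order so far=[2, 5, 7, 1, 4]
  pop 3: indeg[0]->0 | ready=[0, 6] | order so far=[2, 5, 7, 1, 4, 3]
  pop 0: no out-edges | ready=[6] | order so far=[2, 5, 7, 1, 4, 3, 0]
  pop 6: no out-edges | ready=[] | order so far=[2, 5, 7, 1, 4, 3, 0, 6]
  Result: [2, 5, 7, 1, 4, 3, 0, 6]

Answer: [2, 5, 7, 1, 4, 3, 0, 6]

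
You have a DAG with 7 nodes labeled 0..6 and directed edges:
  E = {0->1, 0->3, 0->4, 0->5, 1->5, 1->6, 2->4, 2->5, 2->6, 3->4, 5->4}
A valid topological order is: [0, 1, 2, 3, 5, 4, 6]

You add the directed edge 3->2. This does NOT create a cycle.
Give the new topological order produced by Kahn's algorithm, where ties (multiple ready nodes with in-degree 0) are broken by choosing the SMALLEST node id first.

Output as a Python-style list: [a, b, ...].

Answer: [0, 1, 3, 2, 5, 4, 6]

Derivation:
Old toposort: [0, 1, 2, 3, 5, 4, 6]
Added edge: 3->2
Position of 3 (3) > position of 2 (2). Must reorder: 3 must now come before 2.
Run Kahn's algorithm (break ties by smallest node id):
  initial in-degrees: [0, 1, 1, 1, 4, 3, 2]
  ready (indeg=0): [0]
  pop 0: indeg[1]->0; indeg[3]->0; indeg[4]->3; indeg[5]->2 | ready=[1, 3] | order so far=[0]
  pop 1: indeg[5]->1; indeg[6]->1 | ready=[3] | order so far=[0, 1]
  pop 3: indeg[2]->0; indeg[4]->2 | ready=[2] | order so far=[0, 1, 3]
  pop 2: indeg[4]->1; indeg[5]->0; indeg[6]->0 | ready=[5, 6] | order so far=[0, 1, 3, 2]
  pop 5: indeg[4]->0 | ready=[4, 6] | order so far=[0, 1, 3, 2, 5]
  pop 4: no out-edges | ready=[6] | order so far=[0, 1, 3, 2, 5, 4]
  pop 6: no out-edges | ready=[] | order so far=[0, 1, 3, 2, 5, 4, 6]
  Result: [0, 1, 3, 2, 5, 4, 6]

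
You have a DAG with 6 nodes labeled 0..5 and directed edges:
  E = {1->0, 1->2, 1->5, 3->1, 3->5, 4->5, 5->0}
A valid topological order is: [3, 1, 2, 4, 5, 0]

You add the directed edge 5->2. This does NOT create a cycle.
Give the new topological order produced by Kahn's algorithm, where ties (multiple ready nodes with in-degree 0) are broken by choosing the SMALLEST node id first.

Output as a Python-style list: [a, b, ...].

Answer: [3, 1, 4, 5, 0, 2]

Derivation:
Old toposort: [3, 1, 2, 4, 5, 0]
Added edge: 5->2
Position of 5 (4) > position of 2 (2). Must reorder: 5 must now come before 2.
Run Kahn's algorithm (break ties by smallest node id):
  initial in-degrees: [2, 1, 2, 0, 0, 3]
  ready (indeg=0): [3, 4]
  pop 3: indeg[1]->0; indeg[5]->2 | ready=[1, 4] | order so far=[3]
  pop 1: indeg[0]->1; indeg[2]->1; indeg[5]->1 | ready=[4] | order so far=[3, 1]
  pop 4: indeg[5]->0 | ready=[5] | order so far=[3, 1, 4]
  pop 5: indeg[0]->0; indeg[2]->0 | ready=[0, 2] | order so far=[3, 1, 4, 5]
  pop 0: no out-edges | ready=[2] | order so far=[3, 1, 4, 5, 0]
  pop 2: no out-edges | ready=[] | order so far=[3, 1, 4, 5, 0, 2]
  Result: [3, 1, 4, 5, 0, 2]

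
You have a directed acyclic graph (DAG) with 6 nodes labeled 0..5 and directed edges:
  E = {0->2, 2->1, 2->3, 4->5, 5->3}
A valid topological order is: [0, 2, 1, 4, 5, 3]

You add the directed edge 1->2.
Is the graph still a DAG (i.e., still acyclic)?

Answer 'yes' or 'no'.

Given toposort: [0, 2, 1, 4, 5, 3]
Position of 1: index 2; position of 2: index 1
New edge 1->2: backward (u after v in old order)
Backward edge: old toposort is now invalid. Check if this creates a cycle.
Does 2 already reach 1? Reachable from 2: [1, 2, 3]. YES -> cycle!
Still a DAG? no

Answer: no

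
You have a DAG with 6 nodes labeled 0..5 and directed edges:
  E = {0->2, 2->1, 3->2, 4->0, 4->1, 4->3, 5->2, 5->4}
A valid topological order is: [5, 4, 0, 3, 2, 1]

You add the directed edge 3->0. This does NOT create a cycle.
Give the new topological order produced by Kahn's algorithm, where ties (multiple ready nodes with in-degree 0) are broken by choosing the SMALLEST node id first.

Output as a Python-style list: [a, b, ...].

Answer: [5, 4, 3, 0, 2, 1]

Derivation:
Old toposort: [5, 4, 0, 3, 2, 1]
Added edge: 3->0
Position of 3 (3) > position of 0 (2). Must reorder: 3 must now come before 0.
Run Kahn's algorithm (break ties by smallest node id):
  initial in-degrees: [2, 2, 3, 1, 1, 0]
  ready (indeg=0): [5]
  pop 5: indeg[2]->2; indeg[4]->0 | ready=[4] | order so far=[5]
  pop 4: indeg[0]->1; indeg[1]->1; indeg[3]->0 | ready=[3] | order so far=[5, 4]
  pop 3: indeg[0]->0; indeg[2]->1 | ready=[0] | order so far=[5, 4, 3]
  pop 0: indeg[2]->0 | ready=[2] | order so far=[5, 4, 3, 0]
  pop 2: indeg[1]->0 | ready=[1] | order so far=[5, 4, 3, 0, 2]
  pop 1: no out-edges | ready=[] | order so far=[5, 4, 3, 0, 2, 1]
  Result: [5, 4, 3, 0, 2, 1]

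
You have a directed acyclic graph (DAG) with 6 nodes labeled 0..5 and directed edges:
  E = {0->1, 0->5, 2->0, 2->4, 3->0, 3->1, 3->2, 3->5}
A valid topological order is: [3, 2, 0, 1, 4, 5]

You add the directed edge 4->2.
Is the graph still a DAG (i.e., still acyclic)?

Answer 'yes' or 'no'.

Given toposort: [3, 2, 0, 1, 4, 5]
Position of 4: index 4; position of 2: index 1
New edge 4->2: backward (u after v in old order)
Backward edge: old toposort is now invalid. Check if this creates a cycle.
Does 2 already reach 4? Reachable from 2: [0, 1, 2, 4, 5]. YES -> cycle!
Still a DAG? no

Answer: no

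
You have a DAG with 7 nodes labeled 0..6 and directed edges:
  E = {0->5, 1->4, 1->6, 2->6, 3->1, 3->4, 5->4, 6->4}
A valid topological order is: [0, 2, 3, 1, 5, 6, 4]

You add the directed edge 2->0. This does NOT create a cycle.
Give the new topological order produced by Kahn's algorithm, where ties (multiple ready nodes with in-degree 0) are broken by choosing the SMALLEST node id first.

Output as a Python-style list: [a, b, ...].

Old toposort: [0, 2, 3, 1, 5, 6, 4]
Added edge: 2->0
Position of 2 (1) > position of 0 (0). Must reorder: 2 must now come before 0.
Run Kahn's algorithm (break ties by smallest node id):
  initial in-degrees: [1, 1, 0, 0, 4, 1, 2]
  ready (indeg=0): [2, 3]
  pop 2: indeg[0]->0; indeg[6]->1 | ready=[0, 3] | order so far=[2]
  pop 0: indeg[5]->0 | ready=[3, 5] | order so far=[2, 0]
  pop 3: indeg[1]->0; indeg[4]->3 | ready=[1, 5] | order so far=[2, 0, 3]
  pop 1: indeg[4]->2; indeg[6]->0 | ready=[5, 6] | order so far=[2, 0, 3, 1]
  pop 5: indeg[4]->1 | ready=[6] | order so far=[2, 0, 3, 1, 5]
  pop 6: indeg[4]->0 | ready=[4] | order so far=[2, 0, 3, 1, 5, 6]
  pop 4: no out-edges | ready=[] | order so far=[2, 0, 3, 1, 5, 6, 4]
  Result: [2, 0, 3, 1, 5, 6, 4]

Answer: [2, 0, 3, 1, 5, 6, 4]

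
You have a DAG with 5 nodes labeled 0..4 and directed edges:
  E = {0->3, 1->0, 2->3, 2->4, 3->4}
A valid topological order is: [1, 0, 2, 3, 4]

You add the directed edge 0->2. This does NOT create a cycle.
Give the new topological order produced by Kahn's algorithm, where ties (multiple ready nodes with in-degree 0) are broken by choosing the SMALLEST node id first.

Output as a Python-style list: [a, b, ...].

Answer: [1, 0, 2, 3, 4]

Derivation:
Old toposort: [1, 0, 2, 3, 4]
Added edge: 0->2
Position of 0 (1) < position of 2 (2). Old order still valid.
Run Kahn's algorithm (break ties by smallest node id):
  initial in-degrees: [1, 0, 1, 2, 2]
  ready (indeg=0): [1]
  pop 1: indeg[0]->0 | ready=[0] | order so far=[1]
  pop 0: indeg[2]->0; indeg[3]->1 | ready=[2] | order so far=[1, 0]
  pop 2: indeg[3]->0; indeg[4]->1 | ready=[3] | order so far=[1, 0, 2]
  pop 3: indeg[4]->0 | ready=[4] | order so far=[1, 0, 2, 3]
  pop 4: no out-edges | ready=[] | order so far=[1, 0, 2, 3, 4]
  Result: [1, 0, 2, 3, 4]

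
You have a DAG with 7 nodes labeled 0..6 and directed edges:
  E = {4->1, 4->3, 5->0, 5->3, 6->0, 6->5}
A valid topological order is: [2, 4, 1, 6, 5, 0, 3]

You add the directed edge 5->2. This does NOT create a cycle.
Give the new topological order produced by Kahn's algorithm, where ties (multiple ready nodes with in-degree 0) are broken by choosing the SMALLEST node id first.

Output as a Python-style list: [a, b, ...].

Old toposort: [2, 4, 1, 6, 5, 0, 3]
Added edge: 5->2
Position of 5 (4) > position of 2 (0). Must reorder: 5 must now come before 2.
Run Kahn's algorithm (break ties by smallest node id):
  initial in-degrees: [2, 1, 1, 2, 0, 1, 0]
  ready (indeg=0): [4, 6]
  pop 4: indeg[1]->0; indeg[3]->1 | ready=[1, 6] | order so far=[4]
  pop 1: no out-edges | ready=[6] | order so far=[4, 1]
  pop 6: indeg[0]->1; indeg[5]->0 | ready=[5] | order so far=[4, 1, 6]
  pop 5: indeg[0]->0; indeg[2]->0; indeg[3]->0 | ready=[0, 2, 3] | order so far=[4, 1, 6, 5]
  pop 0: no out-edges | ready=[2, 3] | order so far=[4, 1, 6, 5, 0]
  pop 2: no out-edges | ready=[3] | order so far=[4, 1, 6, 5, 0, 2]
  pop 3: no out-edges | ready=[] | order so far=[4, 1, 6, 5, 0, 2, 3]
  Result: [4, 1, 6, 5, 0, 2, 3]

Answer: [4, 1, 6, 5, 0, 2, 3]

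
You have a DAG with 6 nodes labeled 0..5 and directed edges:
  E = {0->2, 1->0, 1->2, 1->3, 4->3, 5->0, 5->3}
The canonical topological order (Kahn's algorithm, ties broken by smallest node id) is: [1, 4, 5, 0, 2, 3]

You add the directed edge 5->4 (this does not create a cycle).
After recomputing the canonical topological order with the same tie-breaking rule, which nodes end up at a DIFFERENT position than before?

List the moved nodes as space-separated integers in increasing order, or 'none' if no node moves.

Old toposort: [1, 4, 5, 0, 2, 3]
Added edge 5->4
Recompute Kahn (smallest-id tiebreak):
  initial in-degrees: [2, 0, 2, 3, 1, 0]
  ready (indeg=0): [1, 5]
  pop 1: indeg[0]->1; indeg[2]->1; indeg[3]->2 | ready=[5] | order so far=[1]
  pop 5: indeg[0]->0; indeg[3]->1; indeg[4]->0 | ready=[0, 4] | order so far=[1, 5]
  pop 0: indeg[2]->0 | ready=[2, 4] | order so far=[1, 5, 0]
  pop 2: no out-edges | ready=[4] | order so far=[1, 5, 0, 2]
  pop 4: indeg[3]->0 | ready=[3] | order so far=[1, 5, 0, 2, 4]
  pop 3: no out-edges | ready=[] | order so far=[1, 5, 0, 2, 4, 3]
New canonical toposort: [1, 5, 0, 2, 4, 3]
Compare positions:
  Node 0: index 3 -> 2 (moved)
  Node 1: index 0 -> 0 (same)
  Node 2: index 4 -> 3 (moved)
  Node 3: index 5 -> 5 (same)
  Node 4: index 1 -> 4 (moved)
  Node 5: index 2 -> 1 (moved)
Nodes that changed position: 0 2 4 5

Answer: 0 2 4 5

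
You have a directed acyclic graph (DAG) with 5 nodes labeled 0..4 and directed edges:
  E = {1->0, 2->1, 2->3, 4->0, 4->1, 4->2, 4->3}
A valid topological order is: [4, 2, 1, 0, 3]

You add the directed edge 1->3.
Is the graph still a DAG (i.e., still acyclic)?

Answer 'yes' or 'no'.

Given toposort: [4, 2, 1, 0, 3]
Position of 1: index 2; position of 3: index 4
New edge 1->3: forward
Forward edge: respects the existing order. Still a DAG, same toposort still valid.
Still a DAG? yes

Answer: yes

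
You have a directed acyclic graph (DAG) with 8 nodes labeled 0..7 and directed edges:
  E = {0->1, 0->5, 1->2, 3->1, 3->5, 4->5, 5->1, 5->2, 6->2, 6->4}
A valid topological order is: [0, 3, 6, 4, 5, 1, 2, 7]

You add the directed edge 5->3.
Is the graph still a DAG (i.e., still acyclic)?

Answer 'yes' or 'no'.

Answer: no

Derivation:
Given toposort: [0, 3, 6, 4, 5, 1, 2, 7]
Position of 5: index 4; position of 3: index 1
New edge 5->3: backward (u after v in old order)
Backward edge: old toposort is now invalid. Check if this creates a cycle.
Does 3 already reach 5? Reachable from 3: [1, 2, 3, 5]. YES -> cycle!
Still a DAG? no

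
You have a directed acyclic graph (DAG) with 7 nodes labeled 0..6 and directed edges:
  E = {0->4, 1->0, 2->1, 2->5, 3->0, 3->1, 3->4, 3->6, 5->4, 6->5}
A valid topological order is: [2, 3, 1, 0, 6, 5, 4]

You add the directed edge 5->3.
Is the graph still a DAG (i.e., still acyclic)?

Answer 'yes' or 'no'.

Answer: no

Derivation:
Given toposort: [2, 3, 1, 0, 6, 5, 4]
Position of 5: index 5; position of 3: index 1
New edge 5->3: backward (u after v in old order)
Backward edge: old toposort is now invalid. Check if this creates a cycle.
Does 3 already reach 5? Reachable from 3: [0, 1, 3, 4, 5, 6]. YES -> cycle!
Still a DAG? no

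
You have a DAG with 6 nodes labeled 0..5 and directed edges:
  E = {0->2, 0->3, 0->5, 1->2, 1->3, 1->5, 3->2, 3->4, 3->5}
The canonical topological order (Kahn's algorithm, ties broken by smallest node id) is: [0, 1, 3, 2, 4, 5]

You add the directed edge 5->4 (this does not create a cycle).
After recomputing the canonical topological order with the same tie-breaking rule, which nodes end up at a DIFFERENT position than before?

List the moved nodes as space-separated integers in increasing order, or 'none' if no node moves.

Answer: 4 5

Derivation:
Old toposort: [0, 1, 3, 2, 4, 5]
Added edge 5->4
Recompute Kahn (smallest-id tiebreak):
  initial in-degrees: [0, 0, 3, 2, 2, 3]
  ready (indeg=0): [0, 1]
  pop 0: indeg[2]->2; indeg[3]->1; indeg[5]->2 | ready=[1] | order so far=[0]
  pop 1: indeg[2]->1; indeg[3]->0; indeg[5]->1 | ready=[3] | order so far=[0, 1]
  pop 3: indeg[2]->0; indeg[4]->1; indeg[5]->0 | ready=[2, 5] | order so far=[0, 1, 3]
  pop 2: no out-edges | ready=[5] | order so far=[0, 1, 3, 2]
  pop 5: indeg[4]->0 | ready=[4] | order so far=[0, 1, 3, 2, 5]
  pop 4: no out-edges | ready=[] | order so far=[0, 1, 3, 2, 5, 4]
New canonical toposort: [0, 1, 3, 2, 5, 4]
Compare positions:
  Node 0: index 0 -> 0 (same)
  Node 1: index 1 -> 1 (same)
  Node 2: index 3 -> 3 (same)
  Node 3: index 2 -> 2 (same)
  Node 4: index 4 -> 5 (moved)
  Node 5: index 5 -> 4 (moved)
Nodes that changed position: 4 5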